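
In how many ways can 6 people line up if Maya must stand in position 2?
Fix one position: (6-1)! = 120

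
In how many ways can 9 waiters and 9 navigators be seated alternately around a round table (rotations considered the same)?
Fix one of the waiters: (9-1)! ways for the remaining waiters, × 9! ways for the navigators = 40320 × 362880 = 14631321600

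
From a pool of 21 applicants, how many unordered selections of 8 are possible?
C(21,8) = 21!/(8!×13!) = 203490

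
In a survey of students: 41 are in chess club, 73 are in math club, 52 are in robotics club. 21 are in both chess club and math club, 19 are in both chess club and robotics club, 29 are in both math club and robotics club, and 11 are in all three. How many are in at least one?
|A∪B∪C| = 41+73+52-21-19-29+11 = 108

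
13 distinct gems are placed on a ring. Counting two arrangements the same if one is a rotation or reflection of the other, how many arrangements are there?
(13-1)!/2 = 479001600/2 = 239500800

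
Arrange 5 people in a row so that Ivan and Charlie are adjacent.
Treat as block: (5-1)! × 2! = 24 × 2 = 48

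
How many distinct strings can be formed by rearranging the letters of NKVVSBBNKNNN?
12! / (2! × 5! × 2! × 1! × 2!) = 498960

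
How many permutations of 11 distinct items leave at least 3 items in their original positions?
Exactly j fixed points: C(11,j)·!(11-j); sum over j ≥ 3 (derangement numbers via !m = (m-1)·(!(m-1) + !(m-2)): !0..!8 = 1, 0, 1, 2, 9, 44, 265, 1854, 14833). Σ_{j=3}^{11} C(11,j)·!(11-j) = C(11,3)·!8 + C(11,4)·!7 + C(11,5)·!6 + C(11,6)·!5 + C(11,7)·!4 + C(11,8)·!3 + C(11,9)·!2 + C(11,10)·!1 + C(11,11)·!0 = 165·14833 + 330·1854 + 462·265 + 462·44 + 330·9 + 165·2 + 55·1 + 11·0 + 1·1 = 3205379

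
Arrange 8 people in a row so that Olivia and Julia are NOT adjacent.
Total - adjacent = 8! - (8-1)!×2 = 40320 - 10080 = 30240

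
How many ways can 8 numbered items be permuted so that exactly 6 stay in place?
Choose the 6 fixed points C(8,6) = 28, derange the rest: !2 = Σ_{j=0}^{2} (-1)^j·2!/j! = 2 - 2 + 1 = 1. Product = 28 × 1 = 28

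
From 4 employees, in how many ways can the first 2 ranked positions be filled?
P(4,2) = 4!/(4-2)! = 12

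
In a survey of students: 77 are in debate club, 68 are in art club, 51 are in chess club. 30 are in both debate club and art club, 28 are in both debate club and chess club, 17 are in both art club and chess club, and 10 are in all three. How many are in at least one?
|A∪B∪C| = 77+68+51-30-28-17+10 = 131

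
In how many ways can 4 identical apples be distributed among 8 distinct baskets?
C(4+8-1, 8-1) = C(11, 7) = 330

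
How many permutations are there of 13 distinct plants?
13! = 6227020800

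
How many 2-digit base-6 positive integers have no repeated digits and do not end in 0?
Last digit: 5 nonzero choices. First digit: 4 (nonzero, ≠last). Middle 0: P(4,0) = 1. Total = 20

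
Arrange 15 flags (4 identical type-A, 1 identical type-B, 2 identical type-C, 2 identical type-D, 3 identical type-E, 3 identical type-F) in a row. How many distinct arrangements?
15! / (4! × 1! × 2! × 2! × 3! × 3!) = 378378000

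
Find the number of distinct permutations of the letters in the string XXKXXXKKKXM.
11! / (4! × 6! × 1!) = 2310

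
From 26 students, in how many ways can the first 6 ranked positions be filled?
P(26,6) = 26!/(26-6)! = 165765600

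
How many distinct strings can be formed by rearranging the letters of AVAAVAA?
7! / (2! × 5!) = 21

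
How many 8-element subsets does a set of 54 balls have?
C(54,8) = 54!/(8!×46!) = 1040465790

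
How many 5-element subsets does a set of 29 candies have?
C(29,5) = 29!/(5!×24!) = 118755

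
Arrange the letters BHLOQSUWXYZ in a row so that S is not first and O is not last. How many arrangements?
By inclusion-exclusion: 11! - 2×(11-1)! + (11-2)! = 39916800 - 7257600 + 362880 = 33022080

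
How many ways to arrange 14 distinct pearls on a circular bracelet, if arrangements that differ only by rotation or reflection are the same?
(14-1)!/2 = 6227020800/2 = 3113510400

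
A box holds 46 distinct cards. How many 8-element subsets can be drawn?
C(46,8) = 46!/(8!×38!) = 260932815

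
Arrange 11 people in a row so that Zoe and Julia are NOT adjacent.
Total - adjacent = 11! - (11-1)!×2 = 39916800 - 7257600 = 32659200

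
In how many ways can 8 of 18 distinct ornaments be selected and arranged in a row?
P(18,8) = 18!/(18-8)! = 1764322560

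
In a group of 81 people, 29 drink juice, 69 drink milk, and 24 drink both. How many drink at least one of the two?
|A∪B| = |A| + |B| - |A∩B| = 29 + 69 - 24 = 74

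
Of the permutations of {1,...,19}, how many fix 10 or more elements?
Exactly j fixed points: C(19,j)·!(19-j); sum over j ≥ 10 (derangement numbers via !m = (m-1)·(!(m-1) + !(m-2)): !0..!9 = 1, 0, 1, 2, 9, 44, 265, 1854, 14833, 133496). Σ_{j=10}^{19} C(19,j)·!(19-j) = C(19,10)·!9 + C(19,11)·!8 + C(19,12)·!7 + C(19,13)·!6 + C(19,14)·!5 + C(19,15)·!4 + C(19,16)·!3 + C(19,17)·!2 + C(19,18)·!1 + C(19,19)·!0 = 92378·133496 + 75582·14833 + 50388·1854 + 27132·265 + 11628·44 + 3876·9 + 969·2 + 171·1 + 19·0 + 1·1 = 13554359252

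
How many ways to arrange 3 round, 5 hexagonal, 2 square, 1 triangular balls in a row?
11! / (3! × 5! × 2! × 1!) = 27720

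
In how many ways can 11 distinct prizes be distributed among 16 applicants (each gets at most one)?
P(16,11) = 16!/(16-11)! = 174356582400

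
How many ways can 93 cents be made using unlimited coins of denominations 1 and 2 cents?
Coefficient of x^93 in 1/(1-x^1) · 1/(1-x^2). Use j coins of 2 for j = 0..⌊93/2⌋ = 46, the rest in 1s: 46 + 1 = 47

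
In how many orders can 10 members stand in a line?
10! = 3628800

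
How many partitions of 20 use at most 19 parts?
By conjugation, equals partitions of 20 into parts ≤ 19. Let r_j(i) = number of partitions of i into parts ≤ j, for i = 0..20. r_1(i) = 1 for all i; r_j(i) = r_{j-1}(i) + r_j(i-j). Rows j = 2..19: ≤2: 1 1 2 2 3 3 4 4 5 5 6 6 7 7 8 8 9 9 10 10 11; ≤3: 1 1 2 3 4 5 7 8 10 12 14 16 19 21 24 27 30 33 37 40 44; ≤4: 1 1 2 3 5 6 9 11 15 18 23 27 34 39 47 54 64 72 84 94 108; ≤5: 1 1 2 3 5 7 10 13 18 23 30 37 47 57 70 84 101 119 141 164 192; ≤6: 1 1 2 3 5 7 11 14 20 26 35 44 58 71 90 110 136 163 199 235 282; ≤7: 1 1 2 3 5 7 11 15 21 28 38 49 65 82 105 131 164 201 248 300 364; ≤8: 1 1 2 3 5 7 11 15 22 29 40 52 70 89 116 146 186 230 288 352 434; ≤9: 1 1 2 3 5 7 11 15 22 30 41 54 73 94 123 157 201 252 318 393 488; ≤10: 1 1 2 3 5 7 11 15 22 30 42 55 75 97 128 164 212 267 340 423 530; ≤11: 1 1 2 3 5 7 11 15 22 30 42 56 76 99 131 169 219 278 355 445 560; ≤12: 1 1 2 3 5 7 11 15 22 30 42 56 77 100 133 172 224 285 366 460 582; ≤13: 1 1 2 3 5 7 11 15 22 30 42 56 77 101 134 174 227 290 373 471 597; ≤14: 1 1 2 3 5 7 11 15 22 30 42 56 77 101 135 175 229 293 378 478 608; ≤15: 1 1 2 3 5 7 11 15 22 30 42 56 77 101 135 176 230 295 381 483 615; ≤16: 1 1 2 3 5 7 11 15 22 30 42 56 77 101 135 176 231 296 383 486 620; ≤17: 1 1 2 3 5 7 11 15 22 30 42 56 77 101 135 176 231 297 384 488 623; ≤18: 1 1 2 3 5 7 11 15 22 30 42 56 77 101 135 176 231 297 385 489 625; ≤19: 1 1 2 3 5 7 11 15 22 30 42 56 77 101 135 176 231 297 385 490 626. r_19(20) = 626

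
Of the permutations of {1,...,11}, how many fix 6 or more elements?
Exactly j fixed points: C(11,j)·!(11-j); sum over j ≥ 6 (derangement numbers via !m = (m-1)·(!(m-1) + !(m-2)): !0..!5 = 1, 0, 1, 2, 9, 44). Σ_{j=6}^{11} C(11,j)·!(11-j) = C(11,6)·!5 + C(11,7)·!4 + C(11,8)·!3 + C(11,9)·!2 + C(11,10)·!1 + C(11,11)·!0 = 462·44 + 330·9 + 165·2 + 55·1 + 11·0 + 1·1 = 23684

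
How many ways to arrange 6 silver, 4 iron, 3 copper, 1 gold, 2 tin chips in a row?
16! / (6! × 4! × 3! × 1! × 2!) = 100900800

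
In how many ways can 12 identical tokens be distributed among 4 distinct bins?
C(12+4-1, 4-1) = C(15, 3) = 455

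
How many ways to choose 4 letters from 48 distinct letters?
C(48,4) = 48!/(4!×44!) = 194580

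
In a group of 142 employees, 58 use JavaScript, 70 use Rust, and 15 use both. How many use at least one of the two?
|A∪B| = |A| + |B| - |A∩B| = 58 + 70 - 15 = 113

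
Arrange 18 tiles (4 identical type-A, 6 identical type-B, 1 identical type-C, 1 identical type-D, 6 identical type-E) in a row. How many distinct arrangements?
18! / (4! × 6! × 1! × 1! × 6!) = 514594080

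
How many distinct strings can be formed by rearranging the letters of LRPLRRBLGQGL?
12! / (1! × 1! × 4! × 1! × 2! × 3!) = 1663200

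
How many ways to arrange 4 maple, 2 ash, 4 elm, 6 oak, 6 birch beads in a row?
22! / (4! × 2! × 4! × 6! × 6!) = 1882127847600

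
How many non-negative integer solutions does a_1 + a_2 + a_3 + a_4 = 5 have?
C(5+4-1, 4-1) = C(8, 3) = 56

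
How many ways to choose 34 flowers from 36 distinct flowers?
C(36,34) = 36!/(34!×2!) = 630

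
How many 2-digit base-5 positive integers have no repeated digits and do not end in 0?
Last digit: 4 nonzero choices. First digit: 3 (nonzero, ≠last). Middle 0: P(3,0) = 1. Total = 12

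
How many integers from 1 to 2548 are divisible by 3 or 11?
⌊2548/3⌋ + ⌊2548/11⌋ - ⌊2548/33⌋ = 849 + 231 - 77 = 1003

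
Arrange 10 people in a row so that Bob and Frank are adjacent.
Treat as block: (10-1)! × 2! = 362880 × 2 = 725760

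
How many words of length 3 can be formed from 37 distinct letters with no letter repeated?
P(37,3) = 37!/(37-3)! = 46620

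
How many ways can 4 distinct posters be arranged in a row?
4! = 24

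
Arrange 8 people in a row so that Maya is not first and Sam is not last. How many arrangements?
By inclusion-exclusion: 8! - 2×(8-1)! + (8-2)! = 40320 - 10080 + 720 = 30960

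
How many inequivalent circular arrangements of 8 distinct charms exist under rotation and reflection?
(8-1)!/2 = 5040/2 = 2520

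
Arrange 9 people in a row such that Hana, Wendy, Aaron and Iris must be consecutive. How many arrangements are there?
Treat the 4 as one block: (9-4+1)! × 4! = 720 × 24 = 17280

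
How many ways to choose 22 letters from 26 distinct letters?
C(26,22) = 26!/(22!×4!) = 14950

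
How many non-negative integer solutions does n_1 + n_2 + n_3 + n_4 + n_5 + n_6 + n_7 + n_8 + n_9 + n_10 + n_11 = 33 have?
C(33+11-1, 11-1) = C(43, 10) = 1917334783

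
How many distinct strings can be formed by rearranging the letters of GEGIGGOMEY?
10! / (1! × 4! × 1! × 1! × 1! × 2!) = 75600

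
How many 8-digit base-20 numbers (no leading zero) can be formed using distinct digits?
First digit: 19 choices (nonzero). Then descending: 19 × 19 × 18 × 17 × 16 × 15 × 14 × 13 = 4825154880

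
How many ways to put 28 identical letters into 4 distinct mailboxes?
C(28+4-1, 4-1) = C(31, 3) = 4495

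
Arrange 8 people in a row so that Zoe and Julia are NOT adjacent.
Total - adjacent = 8! - (8-1)!×2 = 40320 - 10080 = 30240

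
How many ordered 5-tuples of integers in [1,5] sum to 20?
Coefficient of x^20 in (x + x² + ... + x^5)^5. By inclusion-exclusion on dice exceeding 5: Σ_j (-1)^j C(5,j)·C(20-1-5j, 4) = C(5,0)·C(19,4) - C(5,1)·C(14,4) + C(5,2)·C(9,4) - C(5,3)·C(4,4) = 1·3876 - 5·1001 + 10·126 - 10·1 = 121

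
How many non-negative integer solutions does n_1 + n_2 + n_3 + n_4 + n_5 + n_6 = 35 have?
C(35+6-1, 6-1) = C(40, 5) = 658008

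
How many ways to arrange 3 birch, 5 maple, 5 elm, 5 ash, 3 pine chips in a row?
21! / (3! × 5! × 5! × 5! × 3!) = 821292151680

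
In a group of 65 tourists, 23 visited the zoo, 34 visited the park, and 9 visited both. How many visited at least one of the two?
|A∪B| = |A| + |B| - |A∩B| = 23 + 34 - 9 = 48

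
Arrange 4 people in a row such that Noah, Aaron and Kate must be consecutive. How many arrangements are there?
Treat the 3 as one block: (4-3+1)! × 3! = 2 × 6 = 12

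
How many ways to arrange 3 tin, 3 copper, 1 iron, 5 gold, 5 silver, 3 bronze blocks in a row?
20! / (3! × 3! × 1! × 5! × 5! × 3!) = 782183001600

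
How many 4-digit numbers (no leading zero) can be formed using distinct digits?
First digit: 9 choices (nonzero). Then descending: 9 × 9 × 8 × 7 = 4536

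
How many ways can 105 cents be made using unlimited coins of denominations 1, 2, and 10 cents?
Coefficient of x^105 in 1/(1-x^1) · 1/(1-x^2) · 1/(1-x^10). Case on j = number of 10-cent coins (j = 0..10); remainder r = 105 - 10j is made from {1,2} in ⌊r/2⌋+1 ways. r = 105, 95, 85, 75, 65, 55, 45, 35, 25, 15, 5 → 53 + 48 + 43 + 38 + 33 + 28 + 23 + 18 + 13 + 8 + 3 = 308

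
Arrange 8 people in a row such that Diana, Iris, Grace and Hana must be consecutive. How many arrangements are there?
Treat the 4 as one block: (8-4+1)! × 4! = 120 × 24 = 2880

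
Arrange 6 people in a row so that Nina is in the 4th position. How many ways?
Fix one position: (6-1)! = 120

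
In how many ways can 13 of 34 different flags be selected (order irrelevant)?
C(34,13) = 34!/(13!×21!) = 927983760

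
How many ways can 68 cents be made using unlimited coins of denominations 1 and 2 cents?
Coefficient of x^68 in 1/(1-x^1) · 1/(1-x^2). Use j coins of 2 for j = 0..⌊68/2⌋ = 34, the rest in 1s: 34 + 1 = 35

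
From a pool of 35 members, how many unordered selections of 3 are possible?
C(35,3) = 35!/(3!×32!) = 6545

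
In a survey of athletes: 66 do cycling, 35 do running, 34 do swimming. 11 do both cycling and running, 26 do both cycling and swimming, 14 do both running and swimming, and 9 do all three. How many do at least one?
|A∪B∪C| = 66+35+34-11-26-14+9 = 93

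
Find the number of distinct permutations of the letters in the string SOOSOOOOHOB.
11! / (2! × 1! × 7! × 1!) = 3960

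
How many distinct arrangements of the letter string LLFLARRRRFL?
11! / (2! × 1! × 4! × 4!) = 34650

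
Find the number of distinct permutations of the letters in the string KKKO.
4! / (3! × 1!) = 4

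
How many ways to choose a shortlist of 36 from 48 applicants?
C(48,36) = 48!/(36!×12!) = 69668534468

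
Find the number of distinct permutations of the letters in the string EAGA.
4! / (1! × 1! × 2!) = 12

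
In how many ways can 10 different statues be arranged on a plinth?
10! = 3628800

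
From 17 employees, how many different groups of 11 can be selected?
C(17,11) = 17!/(11!×6!) = 12376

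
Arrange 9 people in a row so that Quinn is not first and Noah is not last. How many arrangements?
By inclusion-exclusion: 9! - 2×(9-1)! + (9-2)! = 362880 - 80640 + 5040 = 287280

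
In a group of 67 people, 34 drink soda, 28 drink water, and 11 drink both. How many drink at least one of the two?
|A∪B| = |A| + |B| - |A∩B| = 34 + 28 - 11 = 51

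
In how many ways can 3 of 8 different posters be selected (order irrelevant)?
C(8,3) = 8!/(3!×5!) = 56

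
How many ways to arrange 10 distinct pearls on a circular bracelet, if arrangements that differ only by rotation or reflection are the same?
(10-1)!/2 = 362880/2 = 181440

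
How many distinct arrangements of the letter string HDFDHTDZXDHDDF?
14! / (1! × 3! × 6! × 2! × 1! × 1!) = 10090080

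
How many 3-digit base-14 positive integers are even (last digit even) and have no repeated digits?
Last∈{0,2,4,6,8,10,12}. Last=0: 156. Last nonzero: 6×12×P(12,1) = 864. Total = 1020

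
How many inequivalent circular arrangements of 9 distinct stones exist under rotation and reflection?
(9-1)!/2 = 40320/2 = 20160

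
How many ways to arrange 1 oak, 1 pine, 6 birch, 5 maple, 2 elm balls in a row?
15! / (1! × 1! × 6! × 5! × 2!) = 7567560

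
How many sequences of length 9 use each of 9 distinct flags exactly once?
9! = 362880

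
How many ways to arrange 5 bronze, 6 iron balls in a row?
11! / (5! × 6!) = 462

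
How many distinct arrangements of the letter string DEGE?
4! / (2! × 1! × 1!) = 12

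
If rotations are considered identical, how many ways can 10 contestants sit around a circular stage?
Circular: fix one position, arrange the rest. (10-1)! = 362880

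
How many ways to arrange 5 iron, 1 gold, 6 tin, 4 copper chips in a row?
16! / (5! × 1! × 6! × 4!) = 10090080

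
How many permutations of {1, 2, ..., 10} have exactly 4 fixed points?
Choose the 4 fixed points C(10,4) = 210, derange the rest: !6 = Σ_{j=0}^{6} (-1)^j·6!/j! = 720 - 720 + 360 - 120 + 30 - 6 + 1 = 265. Product = 210 × 265 = 55650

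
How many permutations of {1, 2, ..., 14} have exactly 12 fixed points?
Choose the 12 fixed points C(14,12) = 91, derange the rest: !2 = Σ_{j=0}^{2} (-1)^j·2!/j! = 2 - 2 + 1 = 1. Product = 91 × 1 = 91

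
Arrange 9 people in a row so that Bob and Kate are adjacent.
Treat as block: (9-1)! × 2! = 40320 × 2 = 80640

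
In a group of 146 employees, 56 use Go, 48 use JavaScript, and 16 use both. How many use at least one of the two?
|A∪B| = |A| + |B| - |A∩B| = 56 + 48 - 16 = 88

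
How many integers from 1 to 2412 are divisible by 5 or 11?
⌊2412/5⌋ + ⌊2412/11⌋ - ⌊2412/55⌋ = 482 + 219 - 43 = 658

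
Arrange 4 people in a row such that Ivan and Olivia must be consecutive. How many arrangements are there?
Treat the 2 as one block: (4-2+1)! × 2! = 6 × 2 = 12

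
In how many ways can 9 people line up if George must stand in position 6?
Fix one position: (9-1)! = 40320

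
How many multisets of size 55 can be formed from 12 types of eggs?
C(55+12-1, 12-1) = C(66, 11) = 1074082795968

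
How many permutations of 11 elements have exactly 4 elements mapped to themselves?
Choose the 4 fixed points C(11,4) = 330, derange the rest: !7 = Σ_{j=0}^{7} (-1)^j·7!/j! = 5040 - 5040 + 2520 - 840 + 210 - 42 + 7 - 1 = 1854. Product = 330 × 1854 = 611820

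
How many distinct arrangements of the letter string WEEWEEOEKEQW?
12! / (1! × 6! × 3! × 1! × 1!) = 110880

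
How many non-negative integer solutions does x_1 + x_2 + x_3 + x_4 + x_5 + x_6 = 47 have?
C(47+6-1, 6-1) = C(52, 5) = 2598960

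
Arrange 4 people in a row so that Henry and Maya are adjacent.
Treat as block: (4-1)! × 2! = 6 × 2 = 12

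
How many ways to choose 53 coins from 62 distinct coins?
C(62,53) = 62!/(53!×9!) = 20286591270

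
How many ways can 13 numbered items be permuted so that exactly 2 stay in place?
Choose the 2 fixed points C(13,2) = 78, derange the rest: !11 = Σ_{j=0}^{11} (-1)^j·11!/j! = 39916800 - 39916800 + 19958400 - 6652800 + 1663200 - 332640 + 55440 - 7920 + 990 - 110 + 11 - 1 = 14684570. Product = 78 × 14684570 = 1145396460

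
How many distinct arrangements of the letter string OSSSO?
5! / (3! × 2!) = 10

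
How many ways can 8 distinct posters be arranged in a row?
8! = 40320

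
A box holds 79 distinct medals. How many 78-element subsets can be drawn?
C(79,78) = 79!/(78!×1!) = 79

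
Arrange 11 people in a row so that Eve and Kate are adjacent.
Treat as block: (11-1)! × 2! = 3628800 × 2 = 7257600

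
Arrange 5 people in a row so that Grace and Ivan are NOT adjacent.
Total - adjacent = 5! - (5-1)!×2 = 120 - 48 = 72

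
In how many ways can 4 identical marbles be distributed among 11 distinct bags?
C(4+11-1, 11-1) = C(14, 10) = 1001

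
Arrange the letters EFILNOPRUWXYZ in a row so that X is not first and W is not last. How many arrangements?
By inclusion-exclusion: 13! - 2×(13-1)! + (13-2)! = 6227020800 - 958003200 + 39916800 = 5308934400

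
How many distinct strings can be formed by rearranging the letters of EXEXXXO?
7! / (2! × 4! × 1!) = 105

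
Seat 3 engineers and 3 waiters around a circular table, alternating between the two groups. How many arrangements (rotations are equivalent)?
Fix one of the engineers: (3-1)! ways for the remaining engineers, × 3! ways for the waiters = 2 × 6 = 12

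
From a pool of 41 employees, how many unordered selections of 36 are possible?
C(41,36) = 41!/(36!×5!) = 749398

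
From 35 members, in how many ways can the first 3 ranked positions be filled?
P(35,3) = 35!/(35-3)! = 39270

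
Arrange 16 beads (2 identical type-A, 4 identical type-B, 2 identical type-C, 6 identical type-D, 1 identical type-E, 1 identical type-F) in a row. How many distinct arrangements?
16! / (2! × 4! × 2! × 6! × 1! × 1!) = 302702400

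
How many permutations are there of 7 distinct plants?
7! = 5040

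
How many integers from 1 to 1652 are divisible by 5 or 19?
⌊1652/5⌋ + ⌊1652/19⌋ - ⌊1652/95⌋ = 330 + 86 - 17 = 399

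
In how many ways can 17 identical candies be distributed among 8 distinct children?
C(17+8-1, 8-1) = C(24, 7) = 346104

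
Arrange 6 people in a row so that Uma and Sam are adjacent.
Treat as block: (6-1)! × 2! = 120 × 2 = 240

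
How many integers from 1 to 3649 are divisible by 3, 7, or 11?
⌊3649/3⌋+⌊3649/7⌋+⌊3649/11⌋ - ⌊3649/21⌋-⌊3649/33⌋-⌊3649/77⌋ + ⌊3649/231⌋ = 1216+521+331 - 173-110-47 + 15 = 1753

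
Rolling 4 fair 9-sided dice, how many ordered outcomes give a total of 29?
Coefficient of x^29 in (x + x² + ... + x^9)^4. By inclusion-exclusion on dice exceeding 9: Σ_j (-1)^j C(4,j)·C(29-1-9j, 3) = C(4,0)·C(28,3) - C(4,1)·C(19,3) + C(4,2)·C(10,3) = 1·3276 - 4·969 + 6·120 = 120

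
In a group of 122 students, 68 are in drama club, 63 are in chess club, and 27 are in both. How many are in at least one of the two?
|A∪B| = |A| + |B| - |A∩B| = 68 + 63 - 27 = 104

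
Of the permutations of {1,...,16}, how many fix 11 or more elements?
Exactly j fixed points: C(16,j)·!(16-j); sum over j ≥ 11 (derangement numbers via !m = (m-1)·(!(m-1) + !(m-2)): !0..!5 = 1, 0, 1, 2, 9, 44). Σ_{j=11}^{16} C(16,j)·!(16-j) = C(16,11)·!5 + C(16,12)·!4 + C(16,13)·!3 + C(16,14)·!2 + C(16,15)·!1 + C(16,16)·!0 = 4368·44 + 1820·9 + 560·2 + 120·1 + 16·0 + 1·1 = 209813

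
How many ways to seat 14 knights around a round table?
Circular: fix one position, arrange the rest. (14-1)! = 6227020800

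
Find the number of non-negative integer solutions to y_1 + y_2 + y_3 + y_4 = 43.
C(43+4-1, 4-1) = C(46, 3) = 15180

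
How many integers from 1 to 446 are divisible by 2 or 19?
⌊446/2⌋ + ⌊446/19⌋ - ⌊446/38⌋ = 223 + 23 - 11 = 235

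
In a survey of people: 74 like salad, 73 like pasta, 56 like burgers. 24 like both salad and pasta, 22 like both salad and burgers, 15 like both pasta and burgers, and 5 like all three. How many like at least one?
|A∪B∪C| = 74+73+56-24-22-15+5 = 147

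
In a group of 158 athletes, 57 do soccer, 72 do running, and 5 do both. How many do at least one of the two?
|A∪B| = |A| + |B| - |A∩B| = 57 + 72 - 5 = 124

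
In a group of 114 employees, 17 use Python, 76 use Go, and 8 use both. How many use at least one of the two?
|A∪B| = |A| + |B| - |A∩B| = 17 + 76 - 8 = 85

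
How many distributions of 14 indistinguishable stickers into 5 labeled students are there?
C(14+5-1, 5-1) = C(18, 4) = 3060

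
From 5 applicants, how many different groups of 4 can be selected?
C(5,4) = 5!/(4!×1!) = 5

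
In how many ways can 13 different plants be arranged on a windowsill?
13! = 6227020800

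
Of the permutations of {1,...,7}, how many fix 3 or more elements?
Exactly j fixed points: C(7,j)·!(7-j); sum over j ≥ 3 (derangement numbers via !m = (m-1)·(!(m-1) + !(m-2)): !0..!4 = 1, 0, 1, 2, 9). Σ_{j=3}^{7} C(7,j)·!(7-j) = C(7,3)·!4 + C(7,4)·!3 + C(7,5)·!2 + C(7,6)·!1 + C(7,7)·!0 = 35·9 + 35·2 + 21·1 + 7·0 + 1·1 = 407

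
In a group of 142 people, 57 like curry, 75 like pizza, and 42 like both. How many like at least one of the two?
|A∪B| = |A| + |B| - |A∩B| = 57 + 75 - 42 = 90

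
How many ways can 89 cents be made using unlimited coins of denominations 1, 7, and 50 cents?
Coefficient of x^89 in 1/(1-x^1) · 1/(1-x^7) · 1/(1-x^50). Case on j = number of 50-cent coins (j = 0..1); remainder r = 89 - 50j is made from {1,7} in ⌊r/7⌋+1 ways. r = 89, 39 → 13 + 6 = 19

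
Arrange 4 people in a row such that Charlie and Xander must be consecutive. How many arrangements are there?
Treat the 2 as one block: (4-2+1)! × 2! = 6 × 2 = 12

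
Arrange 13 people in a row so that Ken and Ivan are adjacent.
Treat as block: (13-1)! × 2! = 479001600 × 2 = 958003200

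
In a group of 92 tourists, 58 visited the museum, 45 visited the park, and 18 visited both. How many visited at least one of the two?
|A∪B| = |A| + |B| - |A∩B| = 58 + 45 - 18 = 85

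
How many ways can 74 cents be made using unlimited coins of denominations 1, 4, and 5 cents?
Coefficient of x^74 in 1/(1-x^1) · 1/(1-x^4) · 1/(1-x^5). Case on j = number of 5-cent coins (j = 0..14); remainder r = 74 - 5j is made from {1,4} in ⌊r/4⌋+1 ways. r = 74, 69, 64, 59, 54, 49, 44, 39, 34, 29, 24, 19, 14, 9, 4 → 19 + 18 + 17 + 15 + 14 + 13 + 12 + 10 + 9 + 8 + 7 + 5 + 4 + 3 + 2 = 156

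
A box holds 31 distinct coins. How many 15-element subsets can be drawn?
C(31,15) = 31!/(15!×16!) = 300540195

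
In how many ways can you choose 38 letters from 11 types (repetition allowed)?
C(38+11-1, 11-1) = C(48, 10) = 6540715896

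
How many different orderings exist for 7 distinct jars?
7! = 5040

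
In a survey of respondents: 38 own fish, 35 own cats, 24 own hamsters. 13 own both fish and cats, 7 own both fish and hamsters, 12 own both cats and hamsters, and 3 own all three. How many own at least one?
|A∪B∪C| = 38+35+24-13-7-12+3 = 68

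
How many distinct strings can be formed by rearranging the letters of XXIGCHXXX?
9! / (1! × 5! × 1! × 1! × 1!) = 3024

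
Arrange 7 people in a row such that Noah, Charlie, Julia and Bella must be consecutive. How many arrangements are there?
Treat the 4 as one block: (7-4+1)! × 4! = 24 × 24 = 576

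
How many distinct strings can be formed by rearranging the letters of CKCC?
4! / (3! × 1!) = 4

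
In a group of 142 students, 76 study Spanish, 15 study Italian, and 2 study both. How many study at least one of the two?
|A∪B| = |A| + |B| - |A∩B| = 76 + 15 - 2 = 89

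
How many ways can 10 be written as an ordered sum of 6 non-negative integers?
C(10+6-1, 6-1) = C(15, 5) = 3003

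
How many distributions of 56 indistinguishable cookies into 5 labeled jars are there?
C(56+5-1, 5-1) = C(60, 4) = 487635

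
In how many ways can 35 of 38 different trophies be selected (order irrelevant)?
C(38,35) = 38!/(35!×3!) = 8436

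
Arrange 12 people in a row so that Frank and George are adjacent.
Treat as block: (12-1)! × 2! = 39916800 × 2 = 79833600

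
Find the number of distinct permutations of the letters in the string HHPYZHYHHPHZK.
13! / (6! × 1! × 2! × 2! × 2!) = 1081080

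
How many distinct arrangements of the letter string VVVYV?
5! / (1! × 4!) = 5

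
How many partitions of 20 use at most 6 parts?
By conjugation, equals partitions of 20 into parts ≤ 6. Let r_j(i) = number of partitions of i into parts ≤ j, for i = 0..20. r_1(i) = 1 for all i; r_j(i) = r_{j-1}(i) + r_j(i-j). Rows j = 2..6: ≤2: 1 1 2 2 3 3 4 4 5 5 6 6 7 7 8 8 9 9 10 10 11; ≤3: 1 1 2 3 4 5 7 8 10 12 14 16 19 21 24 27 30 33 37 40 44; ≤4: 1 1 2 3 5 6 9 11 15 18 23 27 34 39 47 54 64 72 84 94 108; ≤5: 1 1 2 3 5 7 10 13 18 23 30 37 47 57 70 84 101 119 141 164 192; ≤6: 1 1 2 3 5 7 11 14 20 26 35 44 58 71 90 110 136 163 199 235 282. r_6(20) = 282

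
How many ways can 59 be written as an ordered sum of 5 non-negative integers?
C(59+5-1, 5-1) = C(63, 4) = 595665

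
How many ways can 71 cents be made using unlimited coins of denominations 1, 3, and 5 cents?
Coefficient of x^71 in 1/(1-x^1) · 1/(1-x^3) · 1/(1-x^5). Case on j = number of 5-cent coins (j = 0..14); remainder r = 71 - 5j is made from {1,3} in ⌊r/3⌋+1 ways. r = 71, 66, 61, 56, 51, 46, 41, 36, 31, 26, 21, 16, 11, 6, 1 → 24 + 23 + 21 + 19 + 18 + 16 + 14 + 13 + 11 + 9 + 8 + 6 + 4 + 3 + 1 = 190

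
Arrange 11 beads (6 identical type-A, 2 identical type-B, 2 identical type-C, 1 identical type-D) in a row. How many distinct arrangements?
11! / (6! × 2! × 2! × 1!) = 13860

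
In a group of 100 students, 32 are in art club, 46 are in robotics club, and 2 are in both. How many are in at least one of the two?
|A∪B| = |A| + |B| - |A∩B| = 32 + 46 - 2 = 76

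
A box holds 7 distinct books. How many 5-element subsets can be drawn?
C(7,5) = 7!/(5!×2!) = 21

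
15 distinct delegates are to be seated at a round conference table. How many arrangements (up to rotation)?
Circular: fix one position, arrange the rest. (15-1)! = 87178291200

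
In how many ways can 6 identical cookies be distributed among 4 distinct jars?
C(6+4-1, 4-1) = C(9, 3) = 84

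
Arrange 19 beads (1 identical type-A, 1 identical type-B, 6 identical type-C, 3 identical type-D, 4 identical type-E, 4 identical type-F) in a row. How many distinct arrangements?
19! / (1! × 1! × 6! × 3! × 4! × 4!) = 48886437600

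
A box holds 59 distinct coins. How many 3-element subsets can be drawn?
C(59,3) = 59!/(3!×56!) = 32509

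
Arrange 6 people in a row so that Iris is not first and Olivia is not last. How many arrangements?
By inclusion-exclusion: 6! - 2×(6-1)! + (6-2)! = 720 - 240 + 24 = 504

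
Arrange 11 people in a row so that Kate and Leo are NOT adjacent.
Total - adjacent = 11! - (11-1)!×2 = 39916800 - 7257600 = 32659200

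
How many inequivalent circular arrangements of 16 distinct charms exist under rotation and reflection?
(16-1)!/2 = 1307674368000/2 = 653837184000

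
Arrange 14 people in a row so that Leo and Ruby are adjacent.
Treat as block: (14-1)! × 2! = 6227020800 × 2 = 12454041600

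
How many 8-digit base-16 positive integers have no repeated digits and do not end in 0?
Last digit: 15 nonzero choices. First digit: 14 (nonzero, ≠last). Middle 6: P(14,6) = 2162160. Total = 454053600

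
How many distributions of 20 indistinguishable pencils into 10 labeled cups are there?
C(20+10-1, 10-1) = C(29, 9) = 10015005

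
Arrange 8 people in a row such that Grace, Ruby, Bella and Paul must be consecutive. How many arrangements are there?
Treat the 4 as one block: (8-4+1)! × 4! = 120 × 24 = 2880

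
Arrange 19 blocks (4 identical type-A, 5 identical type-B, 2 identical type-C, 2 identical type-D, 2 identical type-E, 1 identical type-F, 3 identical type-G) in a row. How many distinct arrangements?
19! / (4! × 5! × 2! × 2! × 2! × 1! × 3!) = 879955876800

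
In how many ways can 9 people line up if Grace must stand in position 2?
Fix one position: (9-1)! = 40320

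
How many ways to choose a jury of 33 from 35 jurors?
C(35,33) = 35!/(33!×2!) = 595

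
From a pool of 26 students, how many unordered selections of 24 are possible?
C(26,24) = 26!/(24!×2!) = 325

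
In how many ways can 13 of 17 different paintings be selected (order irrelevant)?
C(17,13) = 17!/(13!×4!) = 2380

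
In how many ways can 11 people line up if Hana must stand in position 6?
Fix one position: (11-1)! = 3628800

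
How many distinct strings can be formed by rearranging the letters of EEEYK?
5! / (1! × 3! × 1!) = 20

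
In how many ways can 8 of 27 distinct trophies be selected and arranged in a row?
P(27,8) = 27!/(27-8)! = 89513424000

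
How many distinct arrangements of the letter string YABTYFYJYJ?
10! / (1! × 1! × 1! × 2! × 4! × 1!) = 75600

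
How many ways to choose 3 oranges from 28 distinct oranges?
C(28,3) = 28!/(3!×25!) = 3276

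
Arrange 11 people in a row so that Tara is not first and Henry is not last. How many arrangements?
By inclusion-exclusion: 11! - 2×(11-1)! + (11-2)! = 39916800 - 7257600 + 362880 = 33022080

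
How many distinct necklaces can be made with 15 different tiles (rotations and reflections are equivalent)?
(15-1)!/2 = 87178291200/2 = 43589145600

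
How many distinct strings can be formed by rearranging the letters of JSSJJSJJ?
8! / (3! × 5!) = 56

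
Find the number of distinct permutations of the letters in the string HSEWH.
5! / (2! × 1! × 1! × 1!) = 60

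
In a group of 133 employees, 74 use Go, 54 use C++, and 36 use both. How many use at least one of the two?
|A∪B| = |A| + |B| - |A∩B| = 74 + 54 - 36 = 92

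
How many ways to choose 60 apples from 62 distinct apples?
C(62,60) = 62!/(60!×2!) = 1891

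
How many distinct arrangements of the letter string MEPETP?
6! / (2! × 2! × 1! × 1!) = 180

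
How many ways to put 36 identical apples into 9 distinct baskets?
C(36+9-1, 9-1) = C(44, 8) = 177232627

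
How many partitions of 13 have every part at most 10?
Let r_j(i) = number of partitions of i into parts ≤ j, for i = 0..13. r_1(i) = 1 for all i; r_j(i) = r_{j-1}(i) + r_j(i-j). Rows j = 2..10: ≤2: 1 1 2 2 3 3 4 4 5 5 6 6 7 7; ≤3: 1 1 2 3 4 5 7 8 10 12 14 16 19 21; ≤4: 1 1 2 3 5 6 9 11 15 18 23 27 34 39; ≤5: 1 1 2 3 5 7 10 13 18 23 30 37 47 57; ≤6: 1 1 2 3 5 7 11 14 20 26 35 44 58 71; ≤7: 1 1 2 3 5 7 11 15 21 28 38 49 65 82; ≤8: 1 1 2 3 5 7 11 15 22 29 40 52 70 89; ≤9: 1 1 2 3 5 7 11 15 22 30 41 54 73 94; ≤10: 1 1 2 3 5 7 11 15 22 30 42 55 75 97. r_10(13) = 97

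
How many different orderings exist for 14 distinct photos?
14! = 87178291200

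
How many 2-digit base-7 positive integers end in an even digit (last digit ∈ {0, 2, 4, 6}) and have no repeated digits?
Last∈{0,2,4,6}. Last=0: 6. Last nonzero: 3×5×P(5,0) = 15. Total = 21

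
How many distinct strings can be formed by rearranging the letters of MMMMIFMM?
8! / (6! × 1! × 1!) = 56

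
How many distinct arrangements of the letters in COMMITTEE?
9! / (1! × 1! × 2! × 1! × 2! × 2!) = 45360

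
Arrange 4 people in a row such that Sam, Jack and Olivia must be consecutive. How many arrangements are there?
Treat the 3 as one block: (4-3+1)! × 3! = 2 × 6 = 12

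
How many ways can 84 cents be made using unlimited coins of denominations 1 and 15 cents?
Coefficient of x^84 in 1/(1-x^1) · 1/(1-x^15). Use j coins of 15 for j = 0..⌊84/15⌋ = 5, the rest in 1s: 5 + 1 = 6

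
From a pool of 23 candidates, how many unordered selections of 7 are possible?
C(23,7) = 23!/(7!×16!) = 245157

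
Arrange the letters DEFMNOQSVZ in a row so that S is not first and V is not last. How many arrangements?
By inclusion-exclusion: 10! - 2×(10-1)! + (10-2)! = 3628800 - 725760 + 40320 = 2943360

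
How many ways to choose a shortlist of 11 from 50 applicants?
C(50,11) = 50!/(11!×39!) = 37353738800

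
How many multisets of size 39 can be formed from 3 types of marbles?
C(39+3-1, 3-1) = C(41, 2) = 820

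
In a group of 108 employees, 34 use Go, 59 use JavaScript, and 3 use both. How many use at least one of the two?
|A∪B| = |A| + |B| - |A∩B| = 34 + 59 - 3 = 90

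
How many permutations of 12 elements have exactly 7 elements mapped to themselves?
Choose the 7 fixed points C(12,7) = 792, derange the rest: !5 = Σ_{j=0}^{5} (-1)^j·5!/j! = 120 - 120 + 60 - 20 + 5 - 1 = 44. Product = 792 × 44 = 34848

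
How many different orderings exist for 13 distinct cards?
13! = 6227020800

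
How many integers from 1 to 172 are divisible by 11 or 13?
⌊172/11⌋ + ⌊172/13⌋ - ⌊172/143⌋ = 15 + 13 - 1 = 27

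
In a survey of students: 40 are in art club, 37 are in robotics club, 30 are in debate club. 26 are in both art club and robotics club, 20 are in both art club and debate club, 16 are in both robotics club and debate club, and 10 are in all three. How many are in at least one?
|A∪B∪C| = 40+37+30-26-20-16+10 = 55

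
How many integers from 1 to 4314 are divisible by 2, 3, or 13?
⌊4314/2⌋+⌊4314/3⌋+⌊4314/13⌋ - ⌊4314/6⌋-⌊4314/26⌋-⌊4314/39⌋ + ⌊4314/78⌋ = 2157+1438+331 - 719-165-110 + 55 = 2987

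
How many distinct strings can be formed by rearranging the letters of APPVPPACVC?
10! / (2! × 2! × 4! × 2!) = 18900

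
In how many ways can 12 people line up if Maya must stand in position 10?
Fix one position: (12-1)! = 39916800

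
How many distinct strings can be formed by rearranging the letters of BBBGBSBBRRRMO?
13! / (6! × 1! × 1! × 1! × 1! × 3!) = 1441440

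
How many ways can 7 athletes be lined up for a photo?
7! = 5040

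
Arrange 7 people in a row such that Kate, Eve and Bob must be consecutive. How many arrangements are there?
Treat the 3 as one block: (7-3+1)! × 3! = 120 × 6 = 720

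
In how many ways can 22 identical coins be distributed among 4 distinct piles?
C(22+4-1, 4-1) = C(25, 3) = 2300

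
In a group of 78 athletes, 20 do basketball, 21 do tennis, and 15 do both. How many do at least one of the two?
|A∪B| = |A| + |B| - |A∩B| = 20 + 21 - 15 = 26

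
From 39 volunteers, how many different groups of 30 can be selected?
C(39,30) = 39!/(30!×9!) = 211915132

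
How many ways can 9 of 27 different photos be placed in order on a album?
P(27,9) = 27!/(27-9)! = 1700755056000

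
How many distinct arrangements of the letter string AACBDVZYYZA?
11! / (1! × 3! × 1! × 2! × 1! × 1! × 2!) = 1663200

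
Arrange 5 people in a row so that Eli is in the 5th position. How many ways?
Fix one position: (5-1)! = 24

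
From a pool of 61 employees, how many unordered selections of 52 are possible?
C(61,52) = 61!/(52!×9!) = 17341763505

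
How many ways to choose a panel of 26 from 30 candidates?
C(30,26) = 30!/(26!×4!) = 27405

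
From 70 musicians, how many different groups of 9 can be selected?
C(70,9) = 70!/(9!×61!) = 65033528560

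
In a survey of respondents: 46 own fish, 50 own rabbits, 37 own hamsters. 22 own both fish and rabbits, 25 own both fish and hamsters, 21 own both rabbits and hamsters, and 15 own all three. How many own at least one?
|A∪B∪C| = 46+50+37-22-25-21+15 = 80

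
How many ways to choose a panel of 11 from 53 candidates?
C(53,11) = 53!/(11!×42!) = 76223753060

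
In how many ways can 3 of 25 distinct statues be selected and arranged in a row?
P(25,3) = 25!/(25-3)! = 13800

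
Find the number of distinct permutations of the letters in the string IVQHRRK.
7! / (1! × 1! × 1! × 2! × 1! × 1!) = 2520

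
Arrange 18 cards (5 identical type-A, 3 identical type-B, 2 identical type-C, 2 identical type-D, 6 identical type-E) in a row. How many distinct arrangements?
18! / (5! × 3! × 2! × 2! × 6!) = 3087564480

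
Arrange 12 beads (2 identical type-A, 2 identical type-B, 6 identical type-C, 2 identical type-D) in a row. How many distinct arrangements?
12! / (2! × 2! × 6! × 2!) = 83160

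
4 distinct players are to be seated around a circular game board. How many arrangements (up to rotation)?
Circular: fix one position, arrange the rest. (4-1)! = 6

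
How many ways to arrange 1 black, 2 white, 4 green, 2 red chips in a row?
9! / (1! × 2! × 4! × 2!) = 3780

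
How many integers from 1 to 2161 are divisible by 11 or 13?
⌊2161/11⌋ + ⌊2161/13⌋ - ⌊2161/143⌋ = 196 + 166 - 15 = 347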